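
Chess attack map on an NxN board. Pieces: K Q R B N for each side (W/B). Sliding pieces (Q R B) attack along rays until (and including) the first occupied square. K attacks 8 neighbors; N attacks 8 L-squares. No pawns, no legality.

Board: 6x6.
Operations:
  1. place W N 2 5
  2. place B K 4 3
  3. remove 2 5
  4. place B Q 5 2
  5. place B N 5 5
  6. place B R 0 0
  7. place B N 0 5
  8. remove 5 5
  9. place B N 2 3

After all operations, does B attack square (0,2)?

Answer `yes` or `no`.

Op 1: place WN@(2,5)
Op 2: place BK@(4,3)
Op 3: remove (2,5)
Op 4: place BQ@(5,2)
Op 5: place BN@(5,5)
Op 6: place BR@(0,0)
Op 7: place BN@(0,5)
Op 8: remove (5,5)
Op 9: place BN@(2,3)
Per-piece attacks for B:
  BR@(0,0): attacks (0,1) (0,2) (0,3) (0,4) (0,5) (1,0) (2,0) (3,0) (4,0) (5,0) [ray(0,1) blocked at (0,5)]
  BN@(0,5): attacks (1,3) (2,4)
  BN@(2,3): attacks (3,5) (4,4) (1,5) (0,4) (3,1) (4,2) (1,1) (0,2)
  BK@(4,3): attacks (4,4) (4,2) (5,3) (3,3) (5,4) (5,2) (3,4) (3,2)
  BQ@(5,2): attacks (5,3) (5,4) (5,5) (5,1) (5,0) (4,2) (3,2) (2,2) (1,2) (0,2) (4,3) (4,1) (3,0) [ray(-1,1) blocked at (4,3)]
B attacks (0,2): yes

Answer: yes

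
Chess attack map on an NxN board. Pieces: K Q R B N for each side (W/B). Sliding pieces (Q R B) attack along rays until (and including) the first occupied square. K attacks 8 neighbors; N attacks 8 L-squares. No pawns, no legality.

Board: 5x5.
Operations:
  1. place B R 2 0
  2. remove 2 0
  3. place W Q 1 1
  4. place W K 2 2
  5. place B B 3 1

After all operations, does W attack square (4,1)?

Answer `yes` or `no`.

Answer: no

Derivation:
Op 1: place BR@(2,0)
Op 2: remove (2,0)
Op 3: place WQ@(1,1)
Op 4: place WK@(2,2)
Op 5: place BB@(3,1)
Per-piece attacks for W:
  WQ@(1,1): attacks (1,2) (1,3) (1,4) (1,0) (2,1) (3,1) (0,1) (2,2) (2,0) (0,2) (0,0) [ray(1,0) blocked at (3,1); ray(1,1) blocked at (2,2)]
  WK@(2,2): attacks (2,3) (2,1) (3,2) (1,2) (3,3) (3,1) (1,3) (1,1)
W attacks (4,1): no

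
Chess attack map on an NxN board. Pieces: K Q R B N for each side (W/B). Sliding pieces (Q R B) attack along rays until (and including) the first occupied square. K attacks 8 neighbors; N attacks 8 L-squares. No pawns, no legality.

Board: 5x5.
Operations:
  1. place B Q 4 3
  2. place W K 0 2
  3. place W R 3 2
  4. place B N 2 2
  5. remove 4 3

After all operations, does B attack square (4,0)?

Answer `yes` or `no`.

Op 1: place BQ@(4,3)
Op 2: place WK@(0,2)
Op 3: place WR@(3,2)
Op 4: place BN@(2,2)
Op 5: remove (4,3)
Per-piece attacks for B:
  BN@(2,2): attacks (3,4) (4,3) (1,4) (0,3) (3,0) (4,1) (1,0) (0,1)
B attacks (4,0): no

Answer: no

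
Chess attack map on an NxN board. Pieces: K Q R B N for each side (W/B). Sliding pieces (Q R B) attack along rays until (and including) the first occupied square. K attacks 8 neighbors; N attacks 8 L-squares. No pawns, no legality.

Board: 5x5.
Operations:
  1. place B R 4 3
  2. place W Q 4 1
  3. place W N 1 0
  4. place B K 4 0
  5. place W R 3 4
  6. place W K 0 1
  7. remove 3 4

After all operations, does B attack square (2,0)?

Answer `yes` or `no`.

Answer: no

Derivation:
Op 1: place BR@(4,3)
Op 2: place WQ@(4,1)
Op 3: place WN@(1,0)
Op 4: place BK@(4,0)
Op 5: place WR@(3,4)
Op 6: place WK@(0,1)
Op 7: remove (3,4)
Per-piece attacks for B:
  BK@(4,0): attacks (4,1) (3,0) (3,1)
  BR@(4,3): attacks (4,4) (4,2) (4,1) (3,3) (2,3) (1,3) (0,3) [ray(0,-1) blocked at (4,1)]
B attacks (2,0): no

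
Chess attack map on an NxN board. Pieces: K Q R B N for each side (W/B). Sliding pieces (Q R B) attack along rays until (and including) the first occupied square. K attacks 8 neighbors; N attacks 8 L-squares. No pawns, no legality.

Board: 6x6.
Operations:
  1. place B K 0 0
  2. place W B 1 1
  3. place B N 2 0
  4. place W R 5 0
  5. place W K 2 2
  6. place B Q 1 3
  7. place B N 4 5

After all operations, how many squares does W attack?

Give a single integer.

Op 1: place BK@(0,0)
Op 2: place WB@(1,1)
Op 3: place BN@(2,0)
Op 4: place WR@(5,0)
Op 5: place WK@(2,2)
Op 6: place BQ@(1,3)
Op 7: place BN@(4,5)
Per-piece attacks for W:
  WB@(1,1): attacks (2,2) (2,0) (0,2) (0,0) [ray(1,1) blocked at (2,2); ray(1,-1) blocked at (2,0); ray(-1,-1) blocked at (0,0)]
  WK@(2,2): attacks (2,3) (2,1) (3,2) (1,2) (3,3) (3,1) (1,3) (1,1)
  WR@(5,0): attacks (5,1) (5,2) (5,3) (5,4) (5,5) (4,0) (3,0) (2,0) [ray(-1,0) blocked at (2,0)]
Union (19 distinct): (0,0) (0,2) (1,1) (1,2) (1,3) (2,0) (2,1) (2,2) (2,3) (3,0) (3,1) (3,2) (3,3) (4,0) (5,1) (5,2) (5,3) (5,4) (5,5)

Answer: 19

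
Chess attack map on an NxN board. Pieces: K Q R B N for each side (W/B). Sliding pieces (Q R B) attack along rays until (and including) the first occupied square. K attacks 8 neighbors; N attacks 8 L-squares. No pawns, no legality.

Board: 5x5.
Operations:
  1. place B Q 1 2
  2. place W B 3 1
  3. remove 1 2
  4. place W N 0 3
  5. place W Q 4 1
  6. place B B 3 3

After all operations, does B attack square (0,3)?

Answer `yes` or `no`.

Op 1: place BQ@(1,2)
Op 2: place WB@(3,1)
Op 3: remove (1,2)
Op 4: place WN@(0,3)
Op 5: place WQ@(4,1)
Op 6: place BB@(3,3)
Per-piece attacks for B:
  BB@(3,3): attacks (4,4) (4,2) (2,4) (2,2) (1,1) (0,0)
B attacks (0,3): no

Answer: no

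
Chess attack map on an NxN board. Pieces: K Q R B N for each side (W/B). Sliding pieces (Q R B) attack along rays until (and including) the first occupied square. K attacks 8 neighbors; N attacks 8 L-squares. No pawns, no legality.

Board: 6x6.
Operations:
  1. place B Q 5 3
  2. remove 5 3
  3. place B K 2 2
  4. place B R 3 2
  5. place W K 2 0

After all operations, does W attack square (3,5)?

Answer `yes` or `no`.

Answer: no

Derivation:
Op 1: place BQ@(5,3)
Op 2: remove (5,3)
Op 3: place BK@(2,2)
Op 4: place BR@(3,2)
Op 5: place WK@(2,0)
Per-piece attacks for W:
  WK@(2,0): attacks (2,1) (3,0) (1,0) (3,1) (1,1)
W attacks (3,5): no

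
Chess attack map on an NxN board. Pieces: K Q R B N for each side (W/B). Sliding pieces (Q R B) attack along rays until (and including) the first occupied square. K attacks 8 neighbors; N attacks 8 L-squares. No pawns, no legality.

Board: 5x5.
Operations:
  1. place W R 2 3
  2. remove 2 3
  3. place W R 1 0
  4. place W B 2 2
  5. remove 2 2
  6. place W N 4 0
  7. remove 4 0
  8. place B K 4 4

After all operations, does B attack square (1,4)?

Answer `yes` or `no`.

Op 1: place WR@(2,3)
Op 2: remove (2,3)
Op 3: place WR@(1,0)
Op 4: place WB@(2,2)
Op 5: remove (2,2)
Op 6: place WN@(4,0)
Op 7: remove (4,0)
Op 8: place BK@(4,4)
Per-piece attacks for B:
  BK@(4,4): attacks (4,3) (3,4) (3,3)
B attacks (1,4): no

Answer: no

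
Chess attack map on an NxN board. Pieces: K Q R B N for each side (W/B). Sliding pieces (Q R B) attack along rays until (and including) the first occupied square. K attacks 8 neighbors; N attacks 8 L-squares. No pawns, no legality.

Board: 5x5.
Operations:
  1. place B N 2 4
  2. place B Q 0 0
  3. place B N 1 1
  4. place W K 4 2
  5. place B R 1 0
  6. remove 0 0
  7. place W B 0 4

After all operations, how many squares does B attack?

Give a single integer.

Op 1: place BN@(2,4)
Op 2: place BQ@(0,0)
Op 3: place BN@(1,1)
Op 4: place WK@(4,2)
Op 5: place BR@(1,0)
Op 6: remove (0,0)
Op 7: place WB@(0,4)
Per-piece attacks for B:
  BR@(1,0): attacks (1,1) (2,0) (3,0) (4,0) (0,0) [ray(0,1) blocked at (1,1)]
  BN@(1,1): attacks (2,3) (3,2) (0,3) (3,0)
  BN@(2,4): attacks (3,2) (4,3) (1,2) (0,3)
Union (10 distinct): (0,0) (0,3) (1,1) (1,2) (2,0) (2,3) (3,0) (3,2) (4,0) (4,3)

Answer: 10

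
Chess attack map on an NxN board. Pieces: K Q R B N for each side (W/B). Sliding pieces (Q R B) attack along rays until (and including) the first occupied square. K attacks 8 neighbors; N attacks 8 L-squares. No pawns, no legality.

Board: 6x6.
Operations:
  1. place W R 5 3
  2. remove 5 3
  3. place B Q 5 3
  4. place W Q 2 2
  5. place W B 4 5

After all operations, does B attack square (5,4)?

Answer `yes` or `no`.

Answer: yes

Derivation:
Op 1: place WR@(5,3)
Op 2: remove (5,3)
Op 3: place BQ@(5,3)
Op 4: place WQ@(2,2)
Op 5: place WB@(4,5)
Per-piece attacks for B:
  BQ@(5,3): attacks (5,4) (5,5) (5,2) (5,1) (5,0) (4,3) (3,3) (2,3) (1,3) (0,3) (4,4) (3,5) (4,2) (3,1) (2,0)
B attacks (5,4): yes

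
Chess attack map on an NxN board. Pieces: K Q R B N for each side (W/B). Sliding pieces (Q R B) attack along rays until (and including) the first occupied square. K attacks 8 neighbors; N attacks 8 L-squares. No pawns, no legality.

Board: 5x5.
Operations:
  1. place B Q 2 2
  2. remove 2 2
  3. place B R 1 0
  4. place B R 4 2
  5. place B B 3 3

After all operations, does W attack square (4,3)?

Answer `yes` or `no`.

Op 1: place BQ@(2,2)
Op 2: remove (2,2)
Op 3: place BR@(1,0)
Op 4: place BR@(4,2)
Op 5: place BB@(3,3)
Per-piece attacks for W:
W attacks (4,3): no

Answer: no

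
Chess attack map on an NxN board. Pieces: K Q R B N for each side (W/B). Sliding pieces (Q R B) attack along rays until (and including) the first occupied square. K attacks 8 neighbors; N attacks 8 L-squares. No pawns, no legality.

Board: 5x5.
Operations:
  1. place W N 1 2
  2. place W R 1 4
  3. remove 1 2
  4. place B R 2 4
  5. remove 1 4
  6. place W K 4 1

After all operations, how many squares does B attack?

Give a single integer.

Op 1: place WN@(1,2)
Op 2: place WR@(1,4)
Op 3: remove (1,2)
Op 4: place BR@(2,4)
Op 5: remove (1,4)
Op 6: place WK@(4,1)
Per-piece attacks for B:
  BR@(2,4): attacks (2,3) (2,2) (2,1) (2,0) (3,4) (4,4) (1,4) (0,4)
Union (8 distinct): (0,4) (1,4) (2,0) (2,1) (2,2) (2,3) (3,4) (4,4)

Answer: 8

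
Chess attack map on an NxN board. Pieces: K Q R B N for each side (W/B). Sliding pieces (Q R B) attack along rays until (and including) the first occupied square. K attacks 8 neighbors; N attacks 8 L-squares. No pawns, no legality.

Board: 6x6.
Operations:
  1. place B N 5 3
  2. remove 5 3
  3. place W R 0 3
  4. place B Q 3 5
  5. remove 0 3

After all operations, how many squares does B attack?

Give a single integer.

Answer: 15

Derivation:
Op 1: place BN@(5,3)
Op 2: remove (5,3)
Op 3: place WR@(0,3)
Op 4: place BQ@(3,5)
Op 5: remove (0,3)
Per-piece attacks for B:
  BQ@(3,5): attacks (3,4) (3,3) (3,2) (3,1) (3,0) (4,5) (5,5) (2,5) (1,5) (0,5) (4,4) (5,3) (2,4) (1,3) (0,2)
Union (15 distinct): (0,2) (0,5) (1,3) (1,5) (2,4) (2,5) (3,0) (3,1) (3,2) (3,3) (3,4) (4,4) (4,5) (5,3) (5,5)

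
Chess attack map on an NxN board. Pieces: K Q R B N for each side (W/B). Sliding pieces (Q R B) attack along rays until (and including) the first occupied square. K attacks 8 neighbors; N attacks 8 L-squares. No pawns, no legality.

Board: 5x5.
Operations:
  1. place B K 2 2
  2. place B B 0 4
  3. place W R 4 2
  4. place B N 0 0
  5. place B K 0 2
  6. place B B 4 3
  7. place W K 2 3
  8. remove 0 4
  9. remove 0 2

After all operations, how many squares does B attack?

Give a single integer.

Op 1: place BK@(2,2)
Op 2: place BB@(0,4)
Op 3: place WR@(4,2)
Op 4: place BN@(0,0)
Op 5: place BK@(0,2)
Op 6: place BB@(4,3)
Op 7: place WK@(2,3)
Op 8: remove (0,4)
Op 9: remove (0,2)
Per-piece attacks for B:
  BN@(0,0): attacks (1,2) (2,1)
  BK@(2,2): attacks (2,3) (2,1) (3,2) (1,2) (3,3) (3,1) (1,3) (1,1)
  BB@(4,3): attacks (3,4) (3,2) (2,1) (1,0)
Union (10 distinct): (1,0) (1,1) (1,2) (1,3) (2,1) (2,3) (3,1) (3,2) (3,3) (3,4)

Answer: 10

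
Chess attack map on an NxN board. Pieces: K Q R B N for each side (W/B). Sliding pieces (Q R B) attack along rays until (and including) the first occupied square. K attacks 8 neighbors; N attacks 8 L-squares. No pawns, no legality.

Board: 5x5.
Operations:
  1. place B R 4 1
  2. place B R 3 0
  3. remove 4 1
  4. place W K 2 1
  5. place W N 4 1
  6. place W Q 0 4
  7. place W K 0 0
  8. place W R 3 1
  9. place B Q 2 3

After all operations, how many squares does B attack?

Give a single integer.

Answer: 18

Derivation:
Op 1: place BR@(4,1)
Op 2: place BR@(3,0)
Op 3: remove (4,1)
Op 4: place WK@(2,1)
Op 5: place WN@(4,1)
Op 6: place WQ@(0,4)
Op 7: place WK@(0,0)
Op 8: place WR@(3,1)
Op 9: place BQ@(2,3)
Per-piece attacks for B:
  BQ@(2,3): attacks (2,4) (2,2) (2,1) (3,3) (4,3) (1,3) (0,3) (3,4) (3,2) (4,1) (1,4) (1,2) (0,1) [ray(0,-1) blocked at (2,1); ray(1,-1) blocked at (4,1)]
  BR@(3,0): attacks (3,1) (4,0) (2,0) (1,0) (0,0) [ray(0,1) blocked at (3,1); ray(-1,0) blocked at (0,0)]
Union (18 distinct): (0,0) (0,1) (0,3) (1,0) (1,2) (1,3) (1,4) (2,0) (2,1) (2,2) (2,4) (3,1) (3,2) (3,3) (3,4) (4,0) (4,1) (4,3)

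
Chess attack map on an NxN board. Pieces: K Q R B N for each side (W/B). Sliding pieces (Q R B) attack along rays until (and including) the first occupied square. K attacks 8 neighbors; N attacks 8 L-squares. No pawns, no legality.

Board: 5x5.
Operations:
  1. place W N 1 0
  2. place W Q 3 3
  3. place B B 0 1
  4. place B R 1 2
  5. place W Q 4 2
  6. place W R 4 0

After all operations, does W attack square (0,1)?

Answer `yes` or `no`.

Op 1: place WN@(1,0)
Op 2: place WQ@(3,3)
Op 3: place BB@(0,1)
Op 4: place BR@(1,2)
Op 5: place WQ@(4,2)
Op 6: place WR@(4,0)
Per-piece attacks for W:
  WN@(1,0): attacks (2,2) (3,1) (0,2)
  WQ@(3,3): attacks (3,4) (3,2) (3,1) (3,0) (4,3) (2,3) (1,3) (0,3) (4,4) (4,2) (2,4) (2,2) (1,1) (0,0) [ray(1,-1) blocked at (4,2)]
  WR@(4,0): attacks (4,1) (4,2) (3,0) (2,0) (1,0) [ray(0,1) blocked at (4,2); ray(-1,0) blocked at (1,0)]
  WQ@(4,2): attacks (4,3) (4,4) (4,1) (4,0) (3,2) (2,2) (1,2) (3,3) (3,1) (2,0) [ray(0,-1) blocked at (4,0); ray(-1,0) blocked at (1,2); ray(-1,1) blocked at (3,3)]
W attacks (0,1): no

Answer: no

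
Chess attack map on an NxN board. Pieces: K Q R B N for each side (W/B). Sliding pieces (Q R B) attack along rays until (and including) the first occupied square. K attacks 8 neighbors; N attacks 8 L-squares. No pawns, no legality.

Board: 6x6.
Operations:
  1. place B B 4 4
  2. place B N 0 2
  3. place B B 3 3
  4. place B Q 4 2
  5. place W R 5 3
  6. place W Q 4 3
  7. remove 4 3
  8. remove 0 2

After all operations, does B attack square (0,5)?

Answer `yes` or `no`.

Op 1: place BB@(4,4)
Op 2: place BN@(0,2)
Op 3: place BB@(3,3)
Op 4: place BQ@(4,2)
Op 5: place WR@(5,3)
Op 6: place WQ@(4,3)
Op 7: remove (4,3)
Op 8: remove (0,2)
Per-piece attacks for B:
  BB@(3,3): attacks (4,4) (4,2) (2,4) (1,5) (2,2) (1,1) (0,0) [ray(1,1) blocked at (4,4); ray(1,-1) blocked at (4,2)]
  BQ@(4,2): attacks (4,3) (4,4) (4,1) (4,0) (5,2) (3,2) (2,2) (1,2) (0,2) (5,3) (5,1) (3,3) (3,1) (2,0) [ray(0,1) blocked at (4,4); ray(1,1) blocked at (5,3); ray(-1,1) blocked at (3,3)]
  BB@(4,4): attacks (5,5) (5,3) (3,5) (3,3) [ray(1,-1) blocked at (5,3); ray(-1,-1) blocked at (3,3)]
B attacks (0,5): no

Answer: no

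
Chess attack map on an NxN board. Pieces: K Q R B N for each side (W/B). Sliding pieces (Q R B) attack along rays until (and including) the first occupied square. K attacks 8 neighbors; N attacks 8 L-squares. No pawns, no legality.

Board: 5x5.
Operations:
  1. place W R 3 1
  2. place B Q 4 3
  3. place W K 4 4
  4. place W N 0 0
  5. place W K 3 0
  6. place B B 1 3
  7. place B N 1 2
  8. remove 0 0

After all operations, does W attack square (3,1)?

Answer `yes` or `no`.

Op 1: place WR@(3,1)
Op 2: place BQ@(4,3)
Op 3: place WK@(4,4)
Op 4: place WN@(0,0)
Op 5: place WK@(3,0)
Op 6: place BB@(1,3)
Op 7: place BN@(1,2)
Op 8: remove (0,0)
Per-piece attacks for W:
  WK@(3,0): attacks (3,1) (4,0) (2,0) (4,1) (2,1)
  WR@(3,1): attacks (3,2) (3,3) (3,4) (3,0) (4,1) (2,1) (1,1) (0,1) [ray(0,-1) blocked at (3,0)]
  WK@(4,4): attacks (4,3) (3,4) (3,3)
W attacks (3,1): yes

Answer: yes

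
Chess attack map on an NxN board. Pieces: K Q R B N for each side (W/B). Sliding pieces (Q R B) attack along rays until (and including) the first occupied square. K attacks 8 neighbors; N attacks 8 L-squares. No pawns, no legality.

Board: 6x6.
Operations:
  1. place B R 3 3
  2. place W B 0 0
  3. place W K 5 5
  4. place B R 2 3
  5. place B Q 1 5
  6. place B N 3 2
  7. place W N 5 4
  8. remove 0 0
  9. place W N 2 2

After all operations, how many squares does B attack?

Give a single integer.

Op 1: place BR@(3,3)
Op 2: place WB@(0,0)
Op 3: place WK@(5,5)
Op 4: place BR@(2,3)
Op 5: place BQ@(1,5)
Op 6: place BN@(3,2)
Op 7: place WN@(5,4)
Op 8: remove (0,0)
Op 9: place WN@(2,2)
Per-piece attacks for B:
  BQ@(1,5): attacks (1,4) (1,3) (1,2) (1,1) (1,0) (2,5) (3,5) (4,5) (5,5) (0,5) (2,4) (3,3) (0,4) [ray(1,0) blocked at (5,5); ray(1,-1) blocked at (3,3)]
  BR@(2,3): attacks (2,4) (2,5) (2,2) (3,3) (1,3) (0,3) [ray(0,-1) blocked at (2,2); ray(1,0) blocked at (3,3)]
  BN@(3,2): attacks (4,4) (5,3) (2,4) (1,3) (4,0) (5,1) (2,0) (1,1)
  BR@(3,3): attacks (3,4) (3,5) (3,2) (4,3) (5,3) (2,3) [ray(0,-1) blocked at (3,2); ray(-1,0) blocked at (2,3)]
Union (24 distinct): (0,3) (0,4) (0,5) (1,0) (1,1) (1,2) (1,3) (1,4) (2,0) (2,2) (2,3) (2,4) (2,5) (3,2) (3,3) (3,4) (3,5) (4,0) (4,3) (4,4) (4,5) (5,1) (5,3) (5,5)

Answer: 24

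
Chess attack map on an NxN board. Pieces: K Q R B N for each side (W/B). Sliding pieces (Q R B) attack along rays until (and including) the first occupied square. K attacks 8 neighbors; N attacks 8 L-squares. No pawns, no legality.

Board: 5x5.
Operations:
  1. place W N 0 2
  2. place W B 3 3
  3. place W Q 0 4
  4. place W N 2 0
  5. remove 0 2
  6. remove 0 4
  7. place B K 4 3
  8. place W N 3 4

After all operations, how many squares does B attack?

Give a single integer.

Answer: 5

Derivation:
Op 1: place WN@(0,2)
Op 2: place WB@(3,3)
Op 3: place WQ@(0,4)
Op 4: place WN@(2,0)
Op 5: remove (0,2)
Op 6: remove (0,4)
Op 7: place BK@(4,3)
Op 8: place WN@(3,4)
Per-piece attacks for B:
  BK@(4,3): attacks (4,4) (4,2) (3,3) (3,4) (3,2)
Union (5 distinct): (3,2) (3,3) (3,4) (4,2) (4,4)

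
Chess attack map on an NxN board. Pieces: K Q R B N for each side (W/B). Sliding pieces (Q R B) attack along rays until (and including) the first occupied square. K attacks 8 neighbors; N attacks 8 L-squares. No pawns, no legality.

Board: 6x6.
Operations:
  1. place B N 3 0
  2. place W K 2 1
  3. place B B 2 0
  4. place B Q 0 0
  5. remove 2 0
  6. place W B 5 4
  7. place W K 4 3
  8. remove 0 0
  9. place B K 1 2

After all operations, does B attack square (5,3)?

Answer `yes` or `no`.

Op 1: place BN@(3,0)
Op 2: place WK@(2,1)
Op 3: place BB@(2,0)
Op 4: place BQ@(0,0)
Op 5: remove (2,0)
Op 6: place WB@(5,4)
Op 7: place WK@(4,3)
Op 8: remove (0,0)
Op 9: place BK@(1,2)
Per-piece attacks for B:
  BK@(1,2): attacks (1,3) (1,1) (2,2) (0,2) (2,3) (2,1) (0,3) (0,1)
  BN@(3,0): attacks (4,2) (5,1) (2,2) (1,1)
B attacks (5,3): no

Answer: no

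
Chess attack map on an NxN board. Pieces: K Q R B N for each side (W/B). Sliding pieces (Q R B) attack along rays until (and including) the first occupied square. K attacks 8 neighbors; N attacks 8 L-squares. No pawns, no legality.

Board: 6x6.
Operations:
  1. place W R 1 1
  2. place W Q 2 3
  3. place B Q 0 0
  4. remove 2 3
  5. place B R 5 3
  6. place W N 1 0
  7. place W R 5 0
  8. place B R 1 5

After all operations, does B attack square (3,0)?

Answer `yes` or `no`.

Op 1: place WR@(1,1)
Op 2: place WQ@(2,3)
Op 3: place BQ@(0,0)
Op 4: remove (2,3)
Op 5: place BR@(5,3)
Op 6: place WN@(1,0)
Op 7: place WR@(5,0)
Op 8: place BR@(1,5)
Per-piece attacks for B:
  BQ@(0,0): attacks (0,1) (0,2) (0,3) (0,4) (0,5) (1,0) (1,1) [ray(1,0) blocked at (1,0); ray(1,1) blocked at (1,1)]
  BR@(1,5): attacks (1,4) (1,3) (1,2) (1,1) (2,5) (3,5) (4,5) (5,5) (0,5) [ray(0,-1) blocked at (1,1)]
  BR@(5,3): attacks (5,4) (5,5) (5,2) (5,1) (5,0) (4,3) (3,3) (2,3) (1,3) (0,3) [ray(0,-1) blocked at (5,0)]
B attacks (3,0): no

Answer: no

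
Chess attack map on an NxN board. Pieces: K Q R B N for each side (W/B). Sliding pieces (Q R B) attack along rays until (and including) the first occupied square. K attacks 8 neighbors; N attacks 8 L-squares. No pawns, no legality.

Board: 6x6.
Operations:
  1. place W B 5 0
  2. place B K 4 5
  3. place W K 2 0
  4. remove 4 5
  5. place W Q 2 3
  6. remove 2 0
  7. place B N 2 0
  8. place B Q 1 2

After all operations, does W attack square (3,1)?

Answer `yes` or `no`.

Op 1: place WB@(5,0)
Op 2: place BK@(4,5)
Op 3: place WK@(2,0)
Op 4: remove (4,5)
Op 5: place WQ@(2,3)
Op 6: remove (2,0)
Op 7: place BN@(2,0)
Op 8: place BQ@(1,2)
Per-piece attacks for W:
  WQ@(2,3): attacks (2,4) (2,5) (2,2) (2,1) (2,0) (3,3) (4,3) (5,3) (1,3) (0,3) (3,4) (4,5) (3,2) (4,1) (5,0) (1,4) (0,5) (1,2) [ray(0,-1) blocked at (2,0); ray(1,-1) blocked at (5,0); ray(-1,-1) blocked at (1,2)]
  WB@(5,0): attacks (4,1) (3,2) (2,3) [ray(-1,1) blocked at (2,3)]
W attacks (3,1): no

Answer: no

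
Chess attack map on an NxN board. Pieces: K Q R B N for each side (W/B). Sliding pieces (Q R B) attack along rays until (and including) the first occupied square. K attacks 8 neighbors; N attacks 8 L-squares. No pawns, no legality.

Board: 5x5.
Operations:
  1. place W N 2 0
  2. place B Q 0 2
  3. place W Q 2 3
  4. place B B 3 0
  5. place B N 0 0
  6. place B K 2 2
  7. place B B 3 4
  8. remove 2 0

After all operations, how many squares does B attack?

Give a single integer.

Op 1: place WN@(2,0)
Op 2: place BQ@(0,2)
Op 3: place WQ@(2,3)
Op 4: place BB@(3,0)
Op 5: place BN@(0,0)
Op 6: place BK@(2,2)
Op 7: place BB@(3,4)
Op 8: remove (2,0)
Per-piece attacks for B:
  BN@(0,0): attacks (1,2) (2,1)
  BQ@(0,2): attacks (0,3) (0,4) (0,1) (0,0) (1,2) (2,2) (1,3) (2,4) (1,1) (2,0) [ray(0,-1) blocked at (0,0); ray(1,0) blocked at (2,2)]
  BK@(2,2): attacks (2,3) (2,1) (3,2) (1,2) (3,3) (3,1) (1,3) (1,1)
  BB@(3,0): attacks (4,1) (2,1) (1,2) (0,3)
  BB@(3,4): attacks (4,3) (2,3) [ray(-1,-1) blocked at (2,3)]
Union (17 distinct): (0,0) (0,1) (0,3) (0,4) (1,1) (1,2) (1,3) (2,0) (2,1) (2,2) (2,3) (2,4) (3,1) (3,2) (3,3) (4,1) (4,3)

Answer: 17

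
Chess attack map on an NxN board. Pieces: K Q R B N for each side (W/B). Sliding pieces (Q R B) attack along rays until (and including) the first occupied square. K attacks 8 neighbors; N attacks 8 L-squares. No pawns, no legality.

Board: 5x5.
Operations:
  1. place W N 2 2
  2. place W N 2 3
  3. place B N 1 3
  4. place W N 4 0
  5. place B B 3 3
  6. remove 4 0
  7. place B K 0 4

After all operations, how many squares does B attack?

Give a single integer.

Op 1: place WN@(2,2)
Op 2: place WN@(2,3)
Op 3: place BN@(1,3)
Op 4: place WN@(4,0)
Op 5: place BB@(3,3)
Op 6: remove (4,0)
Op 7: place BK@(0,4)
Per-piece attacks for B:
  BK@(0,4): attacks (0,3) (1,4) (1,3)
  BN@(1,3): attacks (3,4) (2,1) (3,2) (0,1)
  BB@(3,3): attacks (4,4) (4,2) (2,4) (2,2) [ray(-1,-1) blocked at (2,2)]
Union (11 distinct): (0,1) (0,3) (1,3) (1,4) (2,1) (2,2) (2,4) (3,2) (3,4) (4,2) (4,4)

Answer: 11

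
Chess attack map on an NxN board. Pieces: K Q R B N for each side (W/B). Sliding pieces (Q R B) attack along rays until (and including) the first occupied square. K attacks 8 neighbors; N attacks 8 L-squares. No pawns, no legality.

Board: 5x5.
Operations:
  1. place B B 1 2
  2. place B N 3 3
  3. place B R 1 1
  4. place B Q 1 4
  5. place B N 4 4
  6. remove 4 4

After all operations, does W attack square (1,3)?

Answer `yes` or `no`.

Answer: no

Derivation:
Op 1: place BB@(1,2)
Op 2: place BN@(3,3)
Op 3: place BR@(1,1)
Op 4: place BQ@(1,4)
Op 5: place BN@(4,4)
Op 6: remove (4,4)
Per-piece attacks for W:
W attacks (1,3): no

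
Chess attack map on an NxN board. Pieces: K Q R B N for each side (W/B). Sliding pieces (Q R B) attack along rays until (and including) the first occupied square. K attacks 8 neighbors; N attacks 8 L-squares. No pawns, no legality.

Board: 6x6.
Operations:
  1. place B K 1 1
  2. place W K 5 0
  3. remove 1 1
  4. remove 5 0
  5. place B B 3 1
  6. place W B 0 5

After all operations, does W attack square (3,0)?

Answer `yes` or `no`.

Answer: no

Derivation:
Op 1: place BK@(1,1)
Op 2: place WK@(5,0)
Op 3: remove (1,1)
Op 4: remove (5,0)
Op 5: place BB@(3,1)
Op 6: place WB@(0,5)
Per-piece attacks for W:
  WB@(0,5): attacks (1,4) (2,3) (3,2) (4,1) (5,0)
W attacks (3,0): no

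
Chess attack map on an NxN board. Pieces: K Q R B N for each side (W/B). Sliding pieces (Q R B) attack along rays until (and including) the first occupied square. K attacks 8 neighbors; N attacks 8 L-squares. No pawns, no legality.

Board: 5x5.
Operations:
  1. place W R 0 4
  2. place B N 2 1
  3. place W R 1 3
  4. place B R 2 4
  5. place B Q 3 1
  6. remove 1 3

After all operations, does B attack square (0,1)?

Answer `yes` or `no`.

Answer: no

Derivation:
Op 1: place WR@(0,4)
Op 2: place BN@(2,1)
Op 3: place WR@(1,3)
Op 4: place BR@(2,4)
Op 5: place BQ@(3,1)
Op 6: remove (1,3)
Per-piece attacks for B:
  BN@(2,1): attacks (3,3) (4,2) (1,3) (0,2) (4,0) (0,0)
  BR@(2,4): attacks (2,3) (2,2) (2,1) (3,4) (4,4) (1,4) (0,4) [ray(0,-1) blocked at (2,1); ray(-1,0) blocked at (0,4)]
  BQ@(3,1): attacks (3,2) (3,3) (3,4) (3,0) (4,1) (2,1) (4,2) (4,0) (2,2) (1,3) (0,4) (2,0) [ray(-1,0) blocked at (2,1); ray(-1,1) blocked at (0,4)]
B attacks (0,1): no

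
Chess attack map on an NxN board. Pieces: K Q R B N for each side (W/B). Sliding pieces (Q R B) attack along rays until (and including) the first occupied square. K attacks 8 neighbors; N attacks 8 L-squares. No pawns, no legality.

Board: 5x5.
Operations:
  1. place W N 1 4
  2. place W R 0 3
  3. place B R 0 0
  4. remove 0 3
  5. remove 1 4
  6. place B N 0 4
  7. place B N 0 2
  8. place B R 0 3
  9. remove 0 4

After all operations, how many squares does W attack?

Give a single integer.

Op 1: place WN@(1,4)
Op 2: place WR@(0,3)
Op 3: place BR@(0,0)
Op 4: remove (0,3)
Op 5: remove (1,4)
Op 6: place BN@(0,4)
Op 7: place BN@(0,2)
Op 8: place BR@(0,3)
Op 9: remove (0,4)
Per-piece attacks for W:
Union (0 distinct): (none)

Answer: 0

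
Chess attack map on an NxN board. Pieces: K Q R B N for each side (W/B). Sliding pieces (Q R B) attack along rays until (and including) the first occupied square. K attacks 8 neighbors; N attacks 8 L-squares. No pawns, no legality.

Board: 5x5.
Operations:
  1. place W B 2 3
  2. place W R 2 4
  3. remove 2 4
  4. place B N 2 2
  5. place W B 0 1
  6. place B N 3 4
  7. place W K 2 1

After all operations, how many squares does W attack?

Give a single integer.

Answer: 13

Derivation:
Op 1: place WB@(2,3)
Op 2: place WR@(2,4)
Op 3: remove (2,4)
Op 4: place BN@(2,2)
Op 5: place WB@(0,1)
Op 6: place BN@(3,4)
Op 7: place WK@(2,1)
Per-piece attacks for W:
  WB@(0,1): attacks (1,2) (2,3) (1,0) [ray(1,1) blocked at (2,3)]
  WK@(2,1): attacks (2,2) (2,0) (3,1) (1,1) (3,2) (3,0) (1,2) (1,0)
  WB@(2,3): attacks (3,4) (3,2) (4,1) (1,4) (1,2) (0,1) [ray(1,1) blocked at (3,4); ray(-1,-1) blocked at (0,1)]
Union (13 distinct): (0,1) (1,0) (1,1) (1,2) (1,4) (2,0) (2,2) (2,3) (3,0) (3,1) (3,2) (3,4) (4,1)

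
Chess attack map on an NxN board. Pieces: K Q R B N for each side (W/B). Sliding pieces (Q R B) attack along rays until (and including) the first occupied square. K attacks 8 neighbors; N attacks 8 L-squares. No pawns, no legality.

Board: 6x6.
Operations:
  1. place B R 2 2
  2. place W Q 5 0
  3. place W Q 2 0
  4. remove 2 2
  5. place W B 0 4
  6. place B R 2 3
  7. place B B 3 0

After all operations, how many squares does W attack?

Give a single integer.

Op 1: place BR@(2,2)
Op 2: place WQ@(5,0)
Op 3: place WQ@(2,0)
Op 4: remove (2,2)
Op 5: place WB@(0,4)
Op 6: place BR@(2,3)
Op 7: place BB@(3,0)
Per-piece attacks for W:
  WB@(0,4): attacks (1,5) (1,3) (2,2) (3,1) (4,0)
  WQ@(2,0): attacks (2,1) (2,2) (2,3) (3,0) (1,0) (0,0) (3,1) (4,2) (5,3) (1,1) (0,2) [ray(0,1) blocked at (2,3); ray(1,0) blocked at (3,0)]
  WQ@(5,0): attacks (5,1) (5,2) (5,3) (5,4) (5,5) (4,0) (3,0) (4,1) (3,2) (2,3) [ray(-1,0) blocked at (3,0); ray(-1,1) blocked at (2,3)]
Union (20 distinct): (0,0) (0,2) (1,0) (1,1) (1,3) (1,5) (2,1) (2,2) (2,3) (3,0) (3,1) (3,2) (4,0) (4,1) (4,2) (5,1) (5,2) (5,3) (5,4) (5,5)

Answer: 20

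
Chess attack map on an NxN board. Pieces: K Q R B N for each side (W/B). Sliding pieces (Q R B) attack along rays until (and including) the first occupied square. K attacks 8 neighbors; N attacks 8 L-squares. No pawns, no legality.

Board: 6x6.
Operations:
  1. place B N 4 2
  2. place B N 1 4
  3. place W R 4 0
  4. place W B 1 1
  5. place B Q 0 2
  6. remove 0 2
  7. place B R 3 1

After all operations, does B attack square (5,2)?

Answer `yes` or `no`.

Op 1: place BN@(4,2)
Op 2: place BN@(1,4)
Op 3: place WR@(4,0)
Op 4: place WB@(1,1)
Op 5: place BQ@(0,2)
Op 6: remove (0,2)
Op 7: place BR@(3,1)
Per-piece attacks for B:
  BN@(1,4): attacks (3,5) (2,2) (3,3) (0,2)
  BR@(3,1): attacks (3,2) (3,3) (3,4) (3,5) (3,0) (4,1) (5,1) (2,1) (1,1) [ray(-1,0) blocked at (1,1)]
  BN@(4,2): attacks (5,4) (3,4) (2,3) (5,0) (3,0) (2,1)
B attacks (5,2): no

Answer: no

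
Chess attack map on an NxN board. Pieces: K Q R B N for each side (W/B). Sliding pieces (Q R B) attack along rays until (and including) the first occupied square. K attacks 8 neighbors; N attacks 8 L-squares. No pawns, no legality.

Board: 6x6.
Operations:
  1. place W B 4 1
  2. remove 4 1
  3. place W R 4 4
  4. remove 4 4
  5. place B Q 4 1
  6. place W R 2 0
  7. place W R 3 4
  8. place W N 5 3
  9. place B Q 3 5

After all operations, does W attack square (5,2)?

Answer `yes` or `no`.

Op 1: place WB@(4,1)
Op 2: remove (4,1)
Op 3: place WR@(4,4)
Op 4: remove (4,4)
Op 5: place BQ@(4,1)
Op 6: place WR@(2,0)
Op 7: place WR@(3,4)
Op 8: place WN@(5,3)
Op 9: place BQ@(3,5)
Per-piece attacks for W:
  WR@(2,0): attacks (2,1) (2,2) (2,3) (2,4) (2,5) (3,0) (4,0) (5,0) (1,0) (0,0)
  WR@(3,4): attacks (3,5) (3,3) (3,2) (3,1) (3,0) (4,4) (5,4) (2,4) (1,4) (0,4) [ray(0,1) blocked at (3,5)]
  WN@(5,3): attacks (4,5) (3,4) (4,1) (3,2)
W attacks (5,2): no

Answer: no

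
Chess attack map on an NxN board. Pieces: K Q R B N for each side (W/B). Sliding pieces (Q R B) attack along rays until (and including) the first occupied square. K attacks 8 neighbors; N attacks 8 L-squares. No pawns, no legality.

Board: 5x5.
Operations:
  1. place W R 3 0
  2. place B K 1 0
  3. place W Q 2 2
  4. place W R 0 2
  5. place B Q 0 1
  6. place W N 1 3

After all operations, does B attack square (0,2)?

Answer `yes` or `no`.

Op 1: place WR@(3,0)
Op 2: place BK@(1,0)
Op 3: place WQ@(2,2)
Op 4: place WR@(0,2)
Op 5: place BQ@(0,1)
Op 6: place WN@(1,3)
Per-piece attacks for B:
  BQ@(0,1): attacks (0,2) (0,0) (1,1) (2,1) (3,1) (4,1) (1,2) (2,3) (3,4) (1,0) [ray(0,1) blocked at (0,2); ray(1,-1) blocked at (1,0)]
  BK@(1,0): attacks (1,1) (2,0) (0,0) (2,1) (0,1)
B attacks (0,2): yes

Answer: yes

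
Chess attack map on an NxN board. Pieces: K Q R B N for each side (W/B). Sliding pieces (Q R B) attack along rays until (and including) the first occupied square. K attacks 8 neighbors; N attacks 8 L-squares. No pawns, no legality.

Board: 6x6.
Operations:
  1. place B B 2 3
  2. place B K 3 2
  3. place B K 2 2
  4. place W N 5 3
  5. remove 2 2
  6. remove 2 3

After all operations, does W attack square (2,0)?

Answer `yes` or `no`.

Answer: no

Derivation:
Op 1: place BB@(2,3)
Op 2: place BK@(3,2)
Op 3: place BK@(2,2)
Op 4: place WN@(5,3)
Op 5: remove (2,2)
Op 6: remove (2,3)
Per-piece attacks for W:
  WN@(5,3): attacks (4,5) (3,4) (4,1) (3,2)
W attacks (2,0): no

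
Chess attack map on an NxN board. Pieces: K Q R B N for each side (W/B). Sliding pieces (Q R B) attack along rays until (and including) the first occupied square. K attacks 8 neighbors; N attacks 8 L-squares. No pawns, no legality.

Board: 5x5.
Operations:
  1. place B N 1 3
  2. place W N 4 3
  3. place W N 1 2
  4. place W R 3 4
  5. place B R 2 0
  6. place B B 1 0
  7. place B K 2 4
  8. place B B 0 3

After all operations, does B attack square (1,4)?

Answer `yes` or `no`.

Op 1: place BN@(1,3)
Op 2: place WN@(4,3)
Op 3: place WN@(1,2)
Op 4: place WR@(3,4)
Op 5: place BR@(2,0)
Op 6: place BB@(1,0)
Op 7: place BK@(2,4)
Op 8: place BB@(0,3)
Per-piece attacks for B:
  BB@(0,3): attacks (1,4) (1,2) [ray(1,-1) blocked at (1,2)]
  BB@(1,0): attacks (2,1) (3,2) (4,3) (0,1) [ray(1,1) blocked at (4,3)]
  BN@(1,3): attacks (3,4) (2,1) (3,2) (0,1)
  BR@(2,0): attacks (2,1) (2,2) (2,3) (2,4) (3,0) (4,0) (1,0) [ray(0,1) blocked at (2,4); ray(-1,0) blocked at (1,0)]
  BK@(2,4): attacks (2,3) (3,4) (1,4) (3,3) (1,3)
B attacks (1,4): yes

Answer: yes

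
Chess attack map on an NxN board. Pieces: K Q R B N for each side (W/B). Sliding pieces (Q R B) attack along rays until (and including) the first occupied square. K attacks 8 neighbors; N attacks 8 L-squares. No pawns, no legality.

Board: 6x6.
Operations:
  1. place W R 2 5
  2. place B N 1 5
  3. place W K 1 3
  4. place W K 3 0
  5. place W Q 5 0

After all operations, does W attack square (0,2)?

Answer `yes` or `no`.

Answer: yes

Derivation:
Op 1: place WR@(2,5)
Op 2: place BN@(1,5)
Op 3: place WK@(1,3)
Op 4: place WK@(3,0)
Op 5: place WQ@(5,0)
Per-piece attacks for W:
  WK@(1,3): attacks (1,4) (1,2) (2,3) (0,3) (2,4) (2,2) (0,4) (0,2)
  WR@(2,5): attacks (2,4) (2,3) (2,2) (2,1) (2,0) (3,5) (4,5) (5,5) (1,5) [ray(-1,0) blocked at (1,5)]
  WK@(3,0): attacks (3,1) (4,0) (2,0) (4,1) (2,1)
  WQ@(5,0): attacks (5,1) (5,2) (5,3) (5,4) (5,5) (4,0) (3,0) (4,1) (3,2) (2,3) (1,4) (0,5) [ray(-1,0) blocked at (3,0)]
W attacks (0,2): yes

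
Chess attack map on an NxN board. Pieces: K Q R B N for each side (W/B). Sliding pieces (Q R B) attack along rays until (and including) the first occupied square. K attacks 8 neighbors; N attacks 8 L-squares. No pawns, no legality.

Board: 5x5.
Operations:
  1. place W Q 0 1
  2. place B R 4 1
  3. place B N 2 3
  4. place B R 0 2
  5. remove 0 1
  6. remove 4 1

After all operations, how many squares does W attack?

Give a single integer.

Op 1: place WQ@(0,1)
Op 2: place BR@(4,1)
Op 3: place BN@(2,3)
Op 4: place BR@(0,2)
Op 5: remove (0,1)
Op 6: remove (4,1)
Per-piece attacks for W:
Union (0 distinct): (none)

Answer: 0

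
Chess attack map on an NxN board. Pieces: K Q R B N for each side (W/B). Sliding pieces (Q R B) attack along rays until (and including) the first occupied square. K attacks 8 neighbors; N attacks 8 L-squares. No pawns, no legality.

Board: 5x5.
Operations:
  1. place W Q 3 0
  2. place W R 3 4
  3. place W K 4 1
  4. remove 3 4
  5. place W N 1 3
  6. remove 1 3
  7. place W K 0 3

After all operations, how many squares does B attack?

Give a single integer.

Op 1: place WQ@(3,0)
Op 2: place WR@(3,4)
Op 3: place WK@(4,1)
Op 4: remove (3,4)
Op 5: place WN@(1,3)
Op 6: remove (1,3)
Op 7: place WK@(0,3)
Per-piece attacks for B:
Union (0 distinct): (none)

Answer: 0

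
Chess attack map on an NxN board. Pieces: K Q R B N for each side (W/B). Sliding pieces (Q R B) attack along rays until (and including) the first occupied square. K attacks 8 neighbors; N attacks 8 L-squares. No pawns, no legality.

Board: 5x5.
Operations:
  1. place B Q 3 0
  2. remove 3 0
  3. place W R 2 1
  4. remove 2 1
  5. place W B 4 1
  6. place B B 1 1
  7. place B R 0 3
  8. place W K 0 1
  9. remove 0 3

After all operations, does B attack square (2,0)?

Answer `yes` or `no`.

Answer: yes

Derivation:
Op 1: place BQ@(3,0)
Op 2: remove (3,0)
Op 3: place WR@(2,1)
Op 4: remove (2,1)
Op 5: place WB@(4,1)
Op 6: place BB@(1,1)
Op 7: place BR@(0,3)
Op 8: place WK@(0,1)
Op 9: remove (0,3)
Per-piece attacks for B:
  BB@(1,1): attacks (2,2) (3,3) (4,4) (2,0) (0,2) (0,0)
B attacks (2,0): yes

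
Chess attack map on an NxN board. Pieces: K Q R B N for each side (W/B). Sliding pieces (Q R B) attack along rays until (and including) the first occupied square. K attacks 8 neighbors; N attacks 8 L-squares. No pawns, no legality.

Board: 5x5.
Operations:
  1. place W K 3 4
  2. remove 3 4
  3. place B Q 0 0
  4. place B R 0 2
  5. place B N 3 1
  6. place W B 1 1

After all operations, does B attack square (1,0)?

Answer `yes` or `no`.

Answer: yes

Derivation:
Op 1: place WK@(3,4)
Op 2: remove (3,4)
Op 3: place BQ@(0,0)
Op 4: place BR@(0,2)
Op 5: place BN@(3,1)
Op 6: place WB@(1,1)
Per-piece attacks for B:
  BQ@(0,0): attacks (0,1) (0,2) (1,0) (2,0) (3,0) (4,0) (1,1) [ray(0,1) blocked at (0,2); ray(1,1) blocked at (1,1)]
  BR@(0,2): attacks (0,3) (0,4) (0,1) (0,0) (1,2) (2,2) (3,2) (4,2) [ray(0,-1) blocked at (0,0)]
  BN@(3,1): attacks (4,3) (2,3) (1,2) (1,0)
B attacks (1,0): yes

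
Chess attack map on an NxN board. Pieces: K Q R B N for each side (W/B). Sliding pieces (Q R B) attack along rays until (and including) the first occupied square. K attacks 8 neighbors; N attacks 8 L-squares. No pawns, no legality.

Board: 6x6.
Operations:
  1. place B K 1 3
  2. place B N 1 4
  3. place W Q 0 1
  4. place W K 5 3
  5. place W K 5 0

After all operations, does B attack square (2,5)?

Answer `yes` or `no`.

Op 1: place BK@(1,3)
Op 2: place BN@(1,4)
Op 3: place WQ@(0,1)
Op 4: place WK@(5,3)
Op 5: place WK@(5,0)
Per-piece attacks for B:
  BK@(1,3): attacks (1,4) (1,2) (2,3) (0,3) (2,4) (2,2) (0,4) (0,2)
  BN@(1,4): attacks (3,5) (2,2) (3,3) (0,2)
B attacks (2,5): no

Answer: no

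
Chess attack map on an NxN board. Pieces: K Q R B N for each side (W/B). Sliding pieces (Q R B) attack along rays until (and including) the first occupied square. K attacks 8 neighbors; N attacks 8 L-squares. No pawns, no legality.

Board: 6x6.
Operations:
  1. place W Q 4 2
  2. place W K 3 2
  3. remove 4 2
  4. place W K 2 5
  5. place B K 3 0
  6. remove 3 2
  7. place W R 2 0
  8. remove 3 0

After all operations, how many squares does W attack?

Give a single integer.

Answer: 14

Derivation:
Op 1: place WQ@(4,2)
Op 2: place WK@(3,2)
Op 3: remove (4,2)
Op 4: place WK@(2,5)
Op 5: place BK@(3,0)
Op 6: remove (3,2)
Op 7: place WR@(2,0)
Op 8: remove (3,0)
Per-piece attacks for W:
  WR@(2,0): attacks (2,1) (2,2) (2,3) (2,4) (2,5) (3,0) (4,0) (5,0) (1,0) (0,0) [ray(0,1) blocked at (2,5)]
  WK@(2,5): attacks (2,4) (3,5) (1,5) (3,4) (1,4)
Union (14 distinct): (0,0) (1,0) (1,4) (1,5) (2,1) (2,2) (2,3) (2,4) (2,5) (3,0) (3,4) (3,5) (4,0) (5,0)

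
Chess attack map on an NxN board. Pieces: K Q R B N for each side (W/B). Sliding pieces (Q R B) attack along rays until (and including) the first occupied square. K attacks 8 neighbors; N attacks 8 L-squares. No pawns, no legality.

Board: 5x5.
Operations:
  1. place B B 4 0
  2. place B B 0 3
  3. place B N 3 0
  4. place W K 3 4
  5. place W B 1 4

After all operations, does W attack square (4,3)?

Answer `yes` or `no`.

Op 1: place BB@(4,0)
Op 2: place BB@(0,3)
Op 3: place BN@(3,0)
Op 4: place WK@(3,4)
Op 5: place WB@(1,4)
Per-piece attacks for W:
  WB@(1,4): attacks (2,3) (3,2) (4,1) (0,3) [ray(-1,-1) blocked at (0,3)]
  WK@(3,4): attacks (3,3) (4,4) (2,4) (4,3) (2,3)
W attacks (4,3): yes

Answer: yes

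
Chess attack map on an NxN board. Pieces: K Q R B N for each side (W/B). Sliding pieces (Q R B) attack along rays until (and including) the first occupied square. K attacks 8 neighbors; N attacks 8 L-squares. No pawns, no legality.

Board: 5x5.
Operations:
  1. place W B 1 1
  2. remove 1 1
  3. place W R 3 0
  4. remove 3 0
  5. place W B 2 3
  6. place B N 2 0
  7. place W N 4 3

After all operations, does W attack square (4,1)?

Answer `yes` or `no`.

Op 1: place WB@(1,1)
Op 2: remove (1,1)
Op 3: place WR@(3,0)
Op 4: remove (3,0)
Op 5: place WB@(2,3)
Op 6: place BN@(2,0)
Op 7: place WN@(4,3)
Per-piece attacks for W:
  WB@(2,3): attacks (3,4) (3,2) (4,1) (1,4) (1,2) (0,1)
  WN@(4,3): attacks (2,4) (3,1) (2,2)
W attacks (4,1): yes

Answer: yes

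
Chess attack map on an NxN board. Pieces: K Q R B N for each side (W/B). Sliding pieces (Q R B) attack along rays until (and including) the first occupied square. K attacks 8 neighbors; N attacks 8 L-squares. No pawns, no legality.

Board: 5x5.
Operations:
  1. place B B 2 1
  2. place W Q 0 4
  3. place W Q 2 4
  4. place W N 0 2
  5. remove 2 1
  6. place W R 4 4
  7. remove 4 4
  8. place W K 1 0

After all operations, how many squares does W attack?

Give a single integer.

Op 1: place BB@(2,1)
Op 2: place WQ@(0,4)
Op 3: place WQ@(2,4)
Op 4: place WN@(0,2)
Op 5: remove (2,1)
Op 6: place WR@(4,4)
Op 7: remove (4,4)
Op 8: place WK@(1,0)
Per-piece attacks for W:
  WN@(0,2): attacks (1,4) (2,3) (1,0) (2,1)
  WQ@(0,4): attacks (0,3) (0,2) (1,4) (2,4) (1,3) (2,2) (3,1) (4,0) [ray(0,-1) blocked at (0,2); ray(1,0) blocked at (2,4)]
  WK@(1,0): attacks (1,1) (2,0) (0,0) (2,1) (0,1)
  WQ@(2,4): attacks (2,3) (2,2) (2,1) (2,0) (3,4) (4,4) (1,4) (0,4) (3,3) (4,2) (1,3) (0,2) [ray(-1,0) blocked at (0,4); ray(-1,-1) blocked at (0,2)]
Union (20 distinct): (0,0) (0,1) (0,2) (0,3) (0,4) (1,0) (1,1) (1,3) (1,4) (2,0) (2,1) (2,2) (2,3) (2,4) (3,1) (3,3) (3,4) (4,0) (4,2) (4,4)

Answer: 20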